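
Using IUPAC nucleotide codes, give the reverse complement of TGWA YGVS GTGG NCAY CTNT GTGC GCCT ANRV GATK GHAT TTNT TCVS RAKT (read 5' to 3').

5'-AMTYSBGAANAAATDCMATCBYNTAGGCGCACANAGRTGNCCACSBCRTWCA-3'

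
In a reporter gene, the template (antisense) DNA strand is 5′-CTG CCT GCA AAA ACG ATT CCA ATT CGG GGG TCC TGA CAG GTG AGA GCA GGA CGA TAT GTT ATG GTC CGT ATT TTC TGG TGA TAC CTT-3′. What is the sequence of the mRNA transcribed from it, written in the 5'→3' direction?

5'-AAGGUAUCACCAGAAAAUACGGACCAUAACAUAUCGUCCUGCUCUCACCUGUCAGGACCCCCGAAUUGGAAUCGUUUUUGCAGGCAG-3'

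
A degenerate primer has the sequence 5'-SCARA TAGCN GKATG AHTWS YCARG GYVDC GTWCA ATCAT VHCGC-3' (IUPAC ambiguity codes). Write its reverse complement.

5'-GCGDBATGATTGWACGHBRCCYTGRSWADTCATMCNGCTATYTGS-3'

Standard pairs A↔T, G↔C; ambiguity codes pair R↔Y, K↔M, W↔W, S↔S, D↔H, V↔B, N↔N. Complement (SGTYTATCGNCMTACTDAWSRGTYCCRBHGCAWGTTAGTABDGCG), then reverse for 5'→3'.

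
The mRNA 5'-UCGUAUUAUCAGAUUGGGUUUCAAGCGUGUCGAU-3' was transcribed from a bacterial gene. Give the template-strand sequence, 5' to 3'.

Replace U with T to get the coding DNA strand: TCGTATTATCAGATTGGGTTTCAAGCGTGTCGAT. The template strand is its reverse complement (complement AGCATAATAGTCTAACCCAAAGTTCGCACAGCTA, then reverse).

5′-ATCGACACGCTTGAAACCCAATCTGATAATACGA-3′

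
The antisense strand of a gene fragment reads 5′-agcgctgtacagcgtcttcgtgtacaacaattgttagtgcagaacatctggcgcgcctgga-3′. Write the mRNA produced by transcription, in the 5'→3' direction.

RNA polymerase reads the template 3'→5' and synthesizes mRNA 5'→3' by base-pairing (A→U, T→A, G↔C). The complement of the template is TCGCGACATGTCGCAGAAGCACATGTTGTTAACAATCACGTCTTGTAGACCGCGCGGACCT; antiparallel, so 5'→3' the coding strand is TCCAGGCGCGCCAGATGTTCTGCACTAACAATTGTTGTACACGAAGACGCTGTACAGCGCT. Replace T with U for the mRNA.

5'-UCCAGGCGCGCCAGAUGUUCUGCACUAACAAUUGUUGUACACGAAGACGCUGUACAGCGCU-3'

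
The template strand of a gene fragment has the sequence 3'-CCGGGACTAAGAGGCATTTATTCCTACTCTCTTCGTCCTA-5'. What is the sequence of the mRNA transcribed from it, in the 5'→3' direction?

5'-GGCCCUGAUUCUCCGUAAAUAAGGAUGAGAGAAGCAGGAU-3'

Reading the template 3'→5' as shown, RNA polymerase pairs each base (A→U, T→A, G↔C) to build mRNA 5'→3' directly.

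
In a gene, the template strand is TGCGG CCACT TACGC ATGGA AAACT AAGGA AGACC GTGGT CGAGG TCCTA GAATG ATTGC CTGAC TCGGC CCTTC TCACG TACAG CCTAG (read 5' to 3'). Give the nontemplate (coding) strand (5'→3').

The coding strand is complementary and antiparallel to the template: take the complement (A↔T, G↔C) and reverse.

5'-CTAGGCTGTACGTGAGAAGGGCCGAGTCAGGCAATCATTCTAGGACCTCGACCACGGTCTTCCTTAGTTTTCCATGCGTAAGTGGCCGCA-3'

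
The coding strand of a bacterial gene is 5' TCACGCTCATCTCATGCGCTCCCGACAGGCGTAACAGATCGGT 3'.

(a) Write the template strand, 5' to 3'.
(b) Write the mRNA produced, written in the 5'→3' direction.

(a) The template strand is the reverse complement of the coding strand: complement AGTGCGAGTAGAGTACGCGAGGGCTGTCCGCATTGTCTAGCCA, then reverse.
(b) mRNA matches the coding strand with T→U.

(a) 5'-ACCGATCTGTTACGCCTGTCGGGAGCGCATGAGATGAGCGTGA-3'
(b) 5'-UCACGCUCAUCUCAUGCGCUCCCGACAGGCGUAACAGAUCGGU-3'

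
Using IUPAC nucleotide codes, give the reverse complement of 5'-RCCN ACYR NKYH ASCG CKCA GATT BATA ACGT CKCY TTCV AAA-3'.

5'-TTTBGAARGMGACGTTATVAATCTGMGCGSTDRMNYRGTNGGY-3'

Standard pairs A↔T, G↔C; ambiguity codes pair R↔Y, K↔M, S↔S, B↔V, H↔D, N↔N. Complement (YGGNTGRYNMRDTSGCGMGTCTAAVTATTGCAGMGRAAGBTTT), then reverse for 5'→3'.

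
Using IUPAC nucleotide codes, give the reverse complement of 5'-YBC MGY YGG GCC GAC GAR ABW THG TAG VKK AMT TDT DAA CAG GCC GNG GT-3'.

Standard pairs A↔T, G↔C; ambiguity codes pair R↔Y, M↔K, W↔W, B↔V, D↔H, N↔N. Complement (RVGKCRRCCCGGCTGCTYTVWADCATCBMMTKAAHAHTTGTCCGGCNCCA), then reverse for 5'→3'.

5'-ACCNCGGCCTGTTHAHAAKTMMBCTACDAWVTYTCGTCGGCCCRRCKGVR-3'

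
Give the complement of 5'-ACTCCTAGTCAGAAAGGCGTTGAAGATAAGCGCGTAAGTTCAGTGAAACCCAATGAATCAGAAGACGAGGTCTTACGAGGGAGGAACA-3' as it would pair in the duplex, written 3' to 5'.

Base-pairing A↔T, G↔C gives the complement. The complementary strand is antiparallel, so paired with a 5'→3' strand it runs 3'→5'.

3'-TGAGGATCAGTCTTTCCGCAACTTCTATTCGCGCATTCAAGTCACTTTGGGTTACTTAGTCTTCTGCTCCAGAATGCTCCCTCCTTGT-5'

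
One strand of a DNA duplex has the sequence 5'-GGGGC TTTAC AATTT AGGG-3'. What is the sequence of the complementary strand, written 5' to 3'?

5′-CCCTAAATTGTAAAGCCCC-3′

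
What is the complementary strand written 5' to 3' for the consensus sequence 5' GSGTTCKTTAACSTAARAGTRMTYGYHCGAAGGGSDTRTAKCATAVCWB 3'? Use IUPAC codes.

5'-VWGBTATGMTAYAHSCCCTTCGDRCRAKYACTYTTASGTTAAMGAACSC-3'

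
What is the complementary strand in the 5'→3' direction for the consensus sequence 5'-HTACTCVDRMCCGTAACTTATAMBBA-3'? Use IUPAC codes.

Standard pairs A↔T, G↔C; ambiguity codes pair R↔Y, M↔K, B↔V, D↔H. Complement (DATGAGBHYKGGCATTGAATATKVVT), then reverse for 5'→3'.

5'-TVVKTATAAGTTACGGKYHBGAGTAD-3'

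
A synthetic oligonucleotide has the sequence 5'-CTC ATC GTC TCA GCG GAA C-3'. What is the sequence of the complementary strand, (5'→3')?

The complement of CTCATCGTCTCAGCGGAAC is GAGTAGCAGAGTCGCCTTG (A↔T, G↔C). DNA strands are antiparallel, so the complementary strand runs 3'→5'; reversing gives the 5'→3' form.

5'-GTTCCGCTGAGACGATGAG-3'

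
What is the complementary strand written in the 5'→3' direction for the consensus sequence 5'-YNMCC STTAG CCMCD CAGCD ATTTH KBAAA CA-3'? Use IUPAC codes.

Standard pairs A↔T, G↔C; ambiguity codes pair Y↔R, M↔K, S↔S, B↔V, D↔H, N↔N. Complement (RNKGGSAATCGGKGHGTCGHTAAADMVTTTGT), then reverse for 5'→3'.

5'-TGTTTVMDAAATHGCTGHGKGGCTAASGGKNR-3'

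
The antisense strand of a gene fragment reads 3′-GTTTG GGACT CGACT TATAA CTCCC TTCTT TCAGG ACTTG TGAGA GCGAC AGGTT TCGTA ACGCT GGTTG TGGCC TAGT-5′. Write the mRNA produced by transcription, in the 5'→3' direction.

5'-CAAACCCUGAGCUGAAUAUUGAGGGAAGAAAGUCCUGAACACUCUCGCUGUCCAAAGCAUUGCGACCAACACCGGAUCA-3'

Reading the template 3'→5' as shown, RNA polymerase pairs each base (A→U, T→A, G↔C) to build mRNA 5'→3' directly.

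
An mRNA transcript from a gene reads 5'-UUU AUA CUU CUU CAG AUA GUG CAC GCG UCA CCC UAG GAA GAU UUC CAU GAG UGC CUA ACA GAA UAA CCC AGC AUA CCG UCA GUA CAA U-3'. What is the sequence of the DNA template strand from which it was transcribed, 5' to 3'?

5′-ATTGTACTGACGGTATGCTGGGTTATTCTGTTAGGCACTCATGGAAATCTTCCTAGGGTGACGCGTGCACTATCTGAAGAAGTATAAA-3′

Replace U with T to get the coding DNA strand: TTTATACTTCTTCAGATAGTGCACGCGTCACCCTAGGAAGATTTCCATGAGTGCCTAACAGAATAACCCAGCATACCGTCAGTACAAT. The template strand is its reverse complement (complement AAATATGAAGAAGTCTATCACGTGCGCAGTGGGATCCTTCTAAAGGTACTCACGGATTGTCTTATTGGGTCGTATGGCAGTCATGTTA, then reverse).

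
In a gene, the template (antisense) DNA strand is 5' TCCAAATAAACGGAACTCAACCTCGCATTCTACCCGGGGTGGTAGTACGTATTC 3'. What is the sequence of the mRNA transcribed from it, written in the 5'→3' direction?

5'-GAAUACGUACUACCACCCCGGGUAGAAUGCGAGGUUGAGUUCCGUUUAUUUGGA-3'

RNA polymerase reads the template 3'→5' and synthesizes mRNA 5'→3' by base-pairing (A→U, T→A, G↔C). The complement of the template is AGGTTTATTTGCCTTGAGTTGGAGCGTAAGATGGGCCCCACCATCATGCATAAG; antiparallel, so 5'→3' the coding strand is GAATACGTACTACCACCCCGGGTAGAATGCGAGGTTGAGTTCCGTTTATTTGGA. Replace T with U for the mRNA.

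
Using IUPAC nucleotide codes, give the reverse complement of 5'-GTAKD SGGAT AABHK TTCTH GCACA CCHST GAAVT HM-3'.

Standard pairs A↔T, G↔C; ambiguity codes pair M↔K, S↔S, B↔V, D↔H. Complement (CATMHSCCTATTVDMAAGADCGTGTGGDSACTTBADK), then reverse for 5'→3'.

5'-KDABTTCASDGGTGTGCDAGAAMDVTTATCCSHMTAC-3'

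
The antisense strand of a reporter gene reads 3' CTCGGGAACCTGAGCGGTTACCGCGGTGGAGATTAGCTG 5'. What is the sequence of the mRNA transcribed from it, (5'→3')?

5'-GAGCCCUUGGACUCGCCAAUGGCGCCACCUCUAAUCGAC-3'

Reading the template 3'→5' as shown, RNA polymerase pairs each base (A→U, T→A, G↔C) to build mRNA 5'→3' directly.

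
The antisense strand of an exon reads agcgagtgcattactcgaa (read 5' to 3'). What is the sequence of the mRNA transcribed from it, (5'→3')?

5'-UUCGAGUAAUGCACUCGCU-3'

The mRNA has the sequence of the coding strand (reverse complement of the template) with T→U. Reverse complement of AGCGAGTGCATTACTCGAA is TTCGAGTAATGCACTCGCT; then T→U.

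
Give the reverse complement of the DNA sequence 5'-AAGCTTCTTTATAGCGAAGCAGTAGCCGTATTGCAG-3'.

5'-CTGCAATACGGCTACTGCTTCGCTATAAAGAAGCTT-3'

Complement each base (A↔T, G↔C): TTCGAAGAAATATCGCTTCGTCATCGGCATAACGTC. Then reverse.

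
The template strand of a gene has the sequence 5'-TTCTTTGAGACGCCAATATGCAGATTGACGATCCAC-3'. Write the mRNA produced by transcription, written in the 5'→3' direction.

5'-GUGGAUCGUCAAUCUGCAUAUUGGCGUCUCAAAGAA-3'

RNA polymerase reads the template 3'→5' and synthesizes mRNA 5'→3' by base-pairing (A→U, T→A, G↔C). The complement of the template is AAGAAACTCTGCGGTTATACGTCTAACTGCTAGGTG; antiparallel, so 5'→3' the coding strand is GTGGATCGTCAATCTGCATATTGGCGTCTCAAAGAA. Replace T with U for the mRNA.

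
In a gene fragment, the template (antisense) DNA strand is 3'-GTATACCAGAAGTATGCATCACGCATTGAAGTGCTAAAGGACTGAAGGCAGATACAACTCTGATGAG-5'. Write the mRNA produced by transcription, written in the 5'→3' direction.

5'-CAUAUGGUCUUCAUACGUAGUGCGUAACUUCACGAUUUCCUGACUUCCGUCUAUGUUGAGACUACUC-3'

Reading the template 3'→5' as shown, RNA polymerase pairs each base (A→U, T→A, G↔C) to build mRNA 5'→3' directly.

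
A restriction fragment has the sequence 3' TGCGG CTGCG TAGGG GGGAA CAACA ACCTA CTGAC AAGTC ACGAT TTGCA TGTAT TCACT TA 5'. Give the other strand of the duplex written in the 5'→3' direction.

5'-ACGCCGACGCATCCCCCCTTGTTGTTGGATGACTGTTCAGTGCTAAACGTACATAAGTGAAT-3'

The strand is given 3'→5', so its complement runs 5'→3' in the same left-to-right order: pair each base A↔T, G↔C.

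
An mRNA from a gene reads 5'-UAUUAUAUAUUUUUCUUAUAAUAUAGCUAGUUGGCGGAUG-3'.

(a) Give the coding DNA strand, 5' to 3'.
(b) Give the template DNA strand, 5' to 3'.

(a) The coding strand matches the mRNA with U→T.
(b) The template strand is the reverse complement of the coding strand.

(a) 5'-TATTATATATTTTTCTTATAATATAGCTAGTTGGCGGATG-3'
(b) 5'-CATCCGCCAACTAGCTATATTATAAGAAAAATATATAATA-3'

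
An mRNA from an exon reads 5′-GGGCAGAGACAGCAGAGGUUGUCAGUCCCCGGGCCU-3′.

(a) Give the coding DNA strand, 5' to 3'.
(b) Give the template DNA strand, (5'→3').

(a) 5'-GGGCAGAGACAGCAGAGGTTGTCAGTCCCCGGGCCT-3'
(b) 5'-AGGCCCGGGGACTGACAACCTCTGCTGTCTCTGCCC-3'

(a) The coding strand matches the mRNA with U→T.
(b) The template strand is the reverse complement of the coding strand.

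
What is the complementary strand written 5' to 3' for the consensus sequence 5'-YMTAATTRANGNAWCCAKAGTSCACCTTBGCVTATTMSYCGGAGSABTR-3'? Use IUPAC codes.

Standard pairs A↔T, G↔C; ambiguity codes pair R↔Y, M↔K, W↔W, S↔S, B↔V, N↔N. Complement (RKATTAAYTNCNTWGGTMTCASGTGGAAVCGBATAAKSRGCCTCSTVAY), then reverse for 5'→3'.

5'-YAVTSCTCCGRSKAATABGCVAAGGTGSACTMTGGWTNCNTYAATTAKR-3'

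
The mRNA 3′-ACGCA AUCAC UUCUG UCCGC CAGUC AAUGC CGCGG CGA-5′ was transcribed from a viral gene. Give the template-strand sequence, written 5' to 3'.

5'-TGCGTTAGTGAAGACAGGCGGTCAGTTACGGCGCCGCT-3'

Written 5'→3' the mRNA is AGCGGCGCCGUAACUGACCGCCUGUCUUCACUAACGCA, so the coding DNA strand is AGCGGCGCCGTAACTGACCGCCTGTCTTCACTAACGCA. The template is its reverse complement.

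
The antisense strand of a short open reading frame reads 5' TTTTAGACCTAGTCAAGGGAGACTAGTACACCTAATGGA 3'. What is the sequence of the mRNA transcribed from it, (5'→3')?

The mRNA has the sequence of the coding strand (reverse complement of the template) with T→U. Reverse complement of TTTTAGACCTAGTCAAGGGAGACTAGTACACCTAATGGA is TCCATTAGGTGTACTAGTCTCCCTTGACTAGGTCTAAAA; then T→U.

5'-UCCAUUAGGUGUACUAGUCUCCCUUGACUAGGUCUAAAA-3'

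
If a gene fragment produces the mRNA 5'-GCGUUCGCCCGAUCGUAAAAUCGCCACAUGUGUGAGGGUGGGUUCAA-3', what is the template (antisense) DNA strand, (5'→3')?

Replace U with T to get the coding DNA strand: GCGTTCGCCCGATCGTAAAATCGCCACATGTGTGAGGGTGGGTTCAA. The template strand is its reverse complement (complement CGCAAGCGGGCTAGCATTTTAGCGGTGTACACACTCCCACCCAAGTT, then reverse).

5'-TTGAACCCACCCTCACACATGTGGCGATTTTACGATCGGGCGAACGC-3'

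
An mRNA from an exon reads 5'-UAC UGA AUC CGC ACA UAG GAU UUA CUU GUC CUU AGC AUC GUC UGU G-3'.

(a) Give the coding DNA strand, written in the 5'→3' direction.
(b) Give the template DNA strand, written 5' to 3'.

(a) 5'-TACTGAATCCGCACATAGGATTTACTTGTCCTTAGCATCGTCTGTG-3'
(b) 5'-CACAGACGATGCTAAGGACAAGTAAATCCTATGTGCGGATTCAGTA-3'

(a) The coding strand matches the mRNA with U→T.
(b) The template strand is the reverse complement of the coding strand.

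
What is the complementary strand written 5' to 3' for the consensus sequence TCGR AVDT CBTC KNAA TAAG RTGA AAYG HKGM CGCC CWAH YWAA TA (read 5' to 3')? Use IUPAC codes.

Standard pairs A↔T, G↔C; ambiguity codes pair R↔Y, M↔K, W↔W, B↔V, D↔H, N↔N. Complement (AGCYTBHAGVAGMNTTATTCYACTTTRCDMCKGCGGGWTDRWTTAT), then reverse for 5'→3'.

5'-TATTWRDTWGGGCGKCMDCRTTTCAYCTTATTNMGAVGAHBTYCGA-3'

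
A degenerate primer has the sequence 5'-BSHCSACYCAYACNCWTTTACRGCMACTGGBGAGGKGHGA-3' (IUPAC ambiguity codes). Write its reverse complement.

5'-TCDCMCCTCVCCAGTKGCYGTAAAWGNGTRTGRGTSGDSV-3'

Standard pairs A↔T, G↔C; ambiguity codes pair R↔Y, M↔K, W↔W, S↔S, B↔V, H↔D, N↔N. Complement (VSDGSTGRGTRTGNGWAAATGYCGKTGACCVCTCCMCDCT), then reverse for 5'→3'.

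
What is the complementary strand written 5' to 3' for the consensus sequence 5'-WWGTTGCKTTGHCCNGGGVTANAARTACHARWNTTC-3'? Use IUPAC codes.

5'-GAANWYTDGTAYTTNTABCCCNGGDCAAMGCAACWW-3'

Standard pairs A↔T, G↔C; ambiguity codes pair R↔Y, K↔M, W↔W, H↔D, V↔B, N↔N. Complement (WWCAACGMAACDGGNCCCBATNTTYATGDTYWNAAG), then reverse for 5'→3'.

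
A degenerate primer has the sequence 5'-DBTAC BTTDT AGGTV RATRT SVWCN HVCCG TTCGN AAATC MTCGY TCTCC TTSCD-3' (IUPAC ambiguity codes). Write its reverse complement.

5'-HGSAAGGAGARCGAKGATTTNCGAACGGBDNGWBSAYATYBACCTAHAAVGTAVH-3'

Standard pairs A↔T, G↔C; ambiguity codes pair R↔Y, M↔K, W↔W, S↔S, B↔V, D↔H, N↔N. Complement (HVATGVAAHATCCABYTAYASBWGNDBGGCAAGCNTTTAGKAGCRAGAGGAASGH), then reverse for 5'→3'.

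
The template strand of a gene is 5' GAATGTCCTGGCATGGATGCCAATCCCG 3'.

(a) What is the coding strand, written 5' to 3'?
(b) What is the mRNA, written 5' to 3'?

(a) The coding strand is the reverse complement of the template: complement CTTACAGGACCGTACCTACGGTTAGGGC, then reverse.
(b) mRNA has the coding-strand sequence with T→U.

(a) 5'-CGGGATTGGCATCCATGCCAGGACATTC-3'
(b) 5'-CGGGAUUGGCAUCCAUGCCAGGACAUUC-3'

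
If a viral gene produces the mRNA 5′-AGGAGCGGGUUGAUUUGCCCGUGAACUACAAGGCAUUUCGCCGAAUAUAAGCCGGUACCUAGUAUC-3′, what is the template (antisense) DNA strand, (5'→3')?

5'-GATACTAGGTACCGGCTTATATTCGGCGAAATGCCTTGTAGTTCACGGGCAAATCAACCCGCTCCT-3'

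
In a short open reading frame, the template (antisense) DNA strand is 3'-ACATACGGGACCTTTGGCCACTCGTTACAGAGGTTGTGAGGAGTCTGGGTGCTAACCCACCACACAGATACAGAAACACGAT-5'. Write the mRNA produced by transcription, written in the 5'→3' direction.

5'-UGUAUGCCCUGGAAACCGGUGAGCAAUGUCUCCAACACUCCUCAGACCCACGAUUGGGUGGUGUGUCUAUGUCUUUGUGCUA-3'

Reading the template 3'→5' as shown, RNA polymerase pairs each base (A→U, T→A, G↔C) to build mRNA 5'→3' directly.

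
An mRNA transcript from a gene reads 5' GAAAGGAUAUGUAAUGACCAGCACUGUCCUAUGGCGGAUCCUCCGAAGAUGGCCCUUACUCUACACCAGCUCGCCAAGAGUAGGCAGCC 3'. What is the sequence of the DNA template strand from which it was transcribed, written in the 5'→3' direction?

Replace U with T to get the coding DNA strand: GAAAGGATATGTAATGACCAGCACTGTCCTATGGCGGATCCTCCGAAGATGGCCCTTACTCTACACCAGCTCGCCAAGAGTAGGCAGCC. The template strand is its reverse complement (complement CTTTCCTATACATTACTGGTCGTGACAGGATACCGCCTAGGAGGCTTCTACCGGGAATGAGATGTGGTCGAGCGGTTCTCATCCGTCGG, then reverse).

5'-GGCTGCCTACTCTTGGCGAGCTGGTGTAGAGTAAGGGCCATCTTCGGAGGATCCGCCATAGGACAGTGCTGGTCATTACATATCCTTTC-3'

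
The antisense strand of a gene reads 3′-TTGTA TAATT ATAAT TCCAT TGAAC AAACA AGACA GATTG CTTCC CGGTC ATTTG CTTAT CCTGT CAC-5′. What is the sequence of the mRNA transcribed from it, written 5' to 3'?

Reading the template 3'→5' as shown, RNA polymerase pairs each base (A→U, T→A, G↔C) to build mRNA 5'→3' directly.

5′-AACAUAUUAAUAUUAAGGUAACUUGUUUGUUCUGUCUAACGAAGGGCCAGUAAACGAAUAGGACAGUG-3′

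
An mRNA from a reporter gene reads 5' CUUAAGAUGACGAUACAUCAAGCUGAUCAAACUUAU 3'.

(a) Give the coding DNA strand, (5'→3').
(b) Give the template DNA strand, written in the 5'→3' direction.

(a) 5'-CTTAAGATGACGATACATCAAGCTGATCAAACTTAT-3'
(b) 5'-ATAAGTTTGATCAGCTTGATGTATCGTCATCTTAAG-3'

(a) The coding strand matches the mRNA with U→T.
(b) The template strand is the reverse complement of the coding strand.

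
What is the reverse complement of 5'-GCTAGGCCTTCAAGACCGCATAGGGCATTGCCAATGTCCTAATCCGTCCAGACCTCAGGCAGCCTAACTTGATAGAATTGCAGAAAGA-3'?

Reading the sequence 3'→5' and pairing each base (A↔T, G↔C) gives the reverse complement directly.

5′-TCTTTCTGCAATTCTATCAAGTTAGGCTGCCTGAGGTCTGGACGGATTAGGACATTGGCAATGCCCTATGCGGTCTTGAAGGCCTAGC-3′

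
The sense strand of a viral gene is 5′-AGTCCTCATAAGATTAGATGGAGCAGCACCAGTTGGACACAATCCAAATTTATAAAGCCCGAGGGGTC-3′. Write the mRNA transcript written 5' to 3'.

mRNA has the coding-strand sequence with U in place of T.

5'-AGUCCUCAUAAGAUUAGAUGGAGCAGCACCAGUUGGACACAAUCCAAAUUUAUAAAGCCCGAGGGGUC-3'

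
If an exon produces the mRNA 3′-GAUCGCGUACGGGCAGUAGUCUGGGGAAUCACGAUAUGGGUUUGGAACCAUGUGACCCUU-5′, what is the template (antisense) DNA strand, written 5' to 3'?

5'-CTAGCGCATGCCCGTCATCAGACCCCTTAGTGCTATACCCAAACCTTGGTACACTGGGAA-3'

Written 5'→3' the mRNA is UUCCCAGUGUACCAAGGUUUGGGUAUAGCACUAAGGGGUCUGAUGACGGGCAUGCGCUAG, so the coding DNA strand is TTCCCAGTGTACCAAGGTTTGGGTATAGCACTAAGGGGTCTGATGACGGGCATGCGCTAG. The template is its reverse complement.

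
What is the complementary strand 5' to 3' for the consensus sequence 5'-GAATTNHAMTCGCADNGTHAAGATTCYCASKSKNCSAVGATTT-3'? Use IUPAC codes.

5'-AAATCBTSGNMSMSTGRGAATCTTDACNHTGCGAKTDNAATTC-3'

Standard pairs A↔T, G↔C; ambiguity codes pair Y↔R, M↔K, S↔S, D↔H, V↔B, N↔N. Complement (CTTAANDTKAGCGTHNCADTTCTAAGRGTSMSMNGSTBCTAAA), then reverse for 5'→3'.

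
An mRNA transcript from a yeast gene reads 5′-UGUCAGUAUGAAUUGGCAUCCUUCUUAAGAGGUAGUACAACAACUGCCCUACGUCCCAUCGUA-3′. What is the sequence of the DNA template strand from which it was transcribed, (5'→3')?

Replace U with T to get the coding DNA strand: TGTCAGTATGAATTGGCATCCTTCTTAAGAGGTAGTACAACAACTGCCCTACGTCCCATCGTA. The template strand is its reverse complement (complement ACAGTCATACTTAACCGTAGGAAGAATTCTCCATCATGTTGTTGACGGGATGCAGGGTAGCAT, then reverse).

5′-TACGATGGGACGTAGGGCAGTTGTTGTACTACCTCTTAAGAAGGATGCCAATTCATACTGACA-3′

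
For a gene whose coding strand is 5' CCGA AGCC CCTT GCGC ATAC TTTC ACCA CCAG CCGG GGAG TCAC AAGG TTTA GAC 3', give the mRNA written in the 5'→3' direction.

The mRNA is synthesized from the template strand, so it matches the coding strand with T replaced by U.

5'-CCGAAGCCCCUUGCGCAUACUUUCACCACCAGCCGGGGAGUCACAAGGUUUAGAC-3'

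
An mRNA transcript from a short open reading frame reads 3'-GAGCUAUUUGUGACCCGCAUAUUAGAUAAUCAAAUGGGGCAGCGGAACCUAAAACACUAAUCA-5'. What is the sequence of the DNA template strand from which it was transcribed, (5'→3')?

5'-CTCGATAAACACTGGGCGTATAATCTATTAGTTTACCCCGTCGCCTTGGATTTTGTGATTAGT-3'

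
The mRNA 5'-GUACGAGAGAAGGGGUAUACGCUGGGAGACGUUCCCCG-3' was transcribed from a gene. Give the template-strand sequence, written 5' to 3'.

5'-CGGGGAACGTCTCCCAGCGTATACCCCTTCTCTCGTAC-3'

Replace U with T to get the coding DNA strand: GTACGAGAGAAGGGGTATACGCTGGGAGACGTTCCCCG. The template strand is its reverse complement (complement CATGCTCTCTTCCCCATATGCGACCCTCTGCAAGGGGC, then reverse).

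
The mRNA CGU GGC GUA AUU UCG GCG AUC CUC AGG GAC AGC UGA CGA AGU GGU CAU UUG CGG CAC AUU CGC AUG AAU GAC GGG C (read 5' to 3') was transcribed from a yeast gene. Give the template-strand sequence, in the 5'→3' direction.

5'-GCCCGTCATTCATGCGAATGTGCCGCAAATGACCACTTCGTCAGCTGTCCCTGAGGATCGCCGAAATTACGCCACG-3'

Replace U with T to get the coding DNA strand: CGTGGCGTAATTTCGGCGATCCTCAGGGACAGCTGACGAAGTGGTCATTTGCGGCACATTCGCATGAATGACGGGC. The template strand is its reverse complement (complement GCACCGCATTAAAGCCGCTAGGAGTCCCTGTCGACTGCTTCACCAGTAAACGCCGTGTAAGCGTACTTACTGCCCG, then reverse).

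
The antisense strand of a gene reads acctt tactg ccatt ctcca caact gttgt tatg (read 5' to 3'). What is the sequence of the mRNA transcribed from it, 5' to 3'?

The mRNA has the sequence of the coding strand (reverse complement of the template) with T→U. Reverse complement of ACCTTTACTGCCATTCTCCACAACTGTTGTTATG is CATAACAACAGTTGTGGAGAATGGCAGTAAAGGT; then T→U.

5'-CAUAACAACAGUUGUGGAGAAUGGCAGUAAAGGU-3'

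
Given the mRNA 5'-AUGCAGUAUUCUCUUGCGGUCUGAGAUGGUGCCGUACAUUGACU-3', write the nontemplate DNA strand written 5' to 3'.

5′-ATGCAGTATTCTCTTGCGGTCTGAGATGGTGCCGTACATTGACT-3′

The coding DNA strand has the same 5'→3' sequence as the mRNA with U replaced by T.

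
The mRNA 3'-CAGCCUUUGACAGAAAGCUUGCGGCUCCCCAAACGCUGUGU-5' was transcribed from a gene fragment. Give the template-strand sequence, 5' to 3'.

Written 5'→3' the mRNA is UGUGUCGCAAACCCCUCGGCGUUCGAAAGACAGUUUCCGAC, so the coding DNA strand is TGTGTCGCAAACCCCTCGGCGTTCGAAAGACAGTTTCCGAC. The template is its reverse complement.

5'-GTCGGAAACTGTCTTTCGAACGCCGAGGGGTTTGCGACACA-3'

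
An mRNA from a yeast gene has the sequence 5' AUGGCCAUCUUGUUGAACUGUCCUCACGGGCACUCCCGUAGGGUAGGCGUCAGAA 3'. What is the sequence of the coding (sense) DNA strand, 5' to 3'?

5'-ATGGCCATCTTGTTGAACTGTCCTCACGGGCACTCCCGTAGGGTAGGCGTCAGAA-3'

The coding DNA strand has the same 5'→3' sequence as the mRNA with U replaced by T.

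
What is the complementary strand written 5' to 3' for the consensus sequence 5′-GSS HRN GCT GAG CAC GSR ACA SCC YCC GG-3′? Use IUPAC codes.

5'-CCGGRGGSTGTYSCGTGCTCAGCNYDSSC-3'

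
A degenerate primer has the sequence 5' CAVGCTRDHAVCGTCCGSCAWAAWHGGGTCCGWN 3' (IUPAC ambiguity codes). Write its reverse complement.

Standard pairs A↔T, G↔C; ambiguity codes pair R↔Y, W↔W, S↔S, D↔H, V↔B, N↔N. Complement (GTBCGAYHDTBGCAGGCSGTWTTWDCCCAGGCWN), then reverse for 5'→3'.

5'-NWCGGACCCDWTTWTGSCGGACGBTDHYAGCBTG-3'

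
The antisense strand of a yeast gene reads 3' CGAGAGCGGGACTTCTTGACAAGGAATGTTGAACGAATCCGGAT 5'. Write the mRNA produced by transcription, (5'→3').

5'-GCUCUCGCCCUGAAGAACUGUUCCUUACAACUUGCUUAGGCCUA-3'

Reading the template 3'→5' as shown, RNA polymerase pairs each base (A→U, T→A, G↔C) to build mRNA 5'→3' directly.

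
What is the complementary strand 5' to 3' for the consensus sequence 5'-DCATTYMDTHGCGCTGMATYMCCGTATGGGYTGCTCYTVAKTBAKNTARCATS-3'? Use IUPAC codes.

5'-SATGYTANMTVAMTBARGAGCARCCCATACGGKRATKCAGCGCDAHKRAATGH-3'

Standard pairs A↔T, G↔C; ambiguity codes pair R↔Y, M↔K, S↔S, B↔V, D↔H, N↔N. Complement (HGTAARKHADCGCGACKTARKGGCATACCCRACGAGRABTMAVTMNATYGTAS), then reverse for 5'→3'.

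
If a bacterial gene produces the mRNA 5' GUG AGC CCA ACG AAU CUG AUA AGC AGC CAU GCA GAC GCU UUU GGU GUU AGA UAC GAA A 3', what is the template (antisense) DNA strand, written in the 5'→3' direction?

5′-TTTCGTATCTAACACCAAAAGCGTCTGCATGGCTGCTTATCAGATTCGTTGGGCTCAC-3′

Replace U with T to get the coding DNA strand: GTGAGCCCAACGAATCTGATAAGCAGCCATGCAGACGCTTTTGGTGTTAGATACGAAA. The template strand is its reverse complement (complement CACTCGGGTTGCTTAGACTATTCGTCGGTACGTCTGCGAAAACCACAATCTATGCTTT, then reverse).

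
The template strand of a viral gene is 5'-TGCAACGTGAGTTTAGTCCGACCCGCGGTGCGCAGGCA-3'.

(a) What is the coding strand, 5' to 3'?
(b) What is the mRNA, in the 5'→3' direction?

(a) 5'-TGCCTGCGCACCGCGGGTCGGACTAAACTCACGTTGCA-3'
(b) 5'-UGCCUGCGCACCGCGGGUCGGACUAAACUCACGUUGCA-3'

(a) The coding strand is the reverse complement of the template: complement ACGTTGCACTCAAATCAGGCTGGGCGCCACGCGTCCGT, then reverse.
(b) mRNA has the coding-strand sequence with T→U.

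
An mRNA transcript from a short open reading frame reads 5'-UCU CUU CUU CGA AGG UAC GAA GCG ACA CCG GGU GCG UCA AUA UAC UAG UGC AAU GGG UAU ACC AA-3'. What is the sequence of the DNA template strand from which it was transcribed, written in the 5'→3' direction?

Replace U with T to get the coding DNA strand: TCTCTTCTTCGAAGGTACGAAGCGACACCGGGTGCGTCAATATACTAGTGCAATGGGTATACCAA. The template strand is its reverse complement (complement AGAGAAGAAGCTTCCATGCTTCGCTGTGGCCCACGCAGTTATATGATCACGTTACCCATATGGTT, then reverse).

5'-TTGGTATACCCATTGCACTAGTATATTGACGCACCCGGTGTCGCTTCGTACCTTCGAAGAAGAGA-3'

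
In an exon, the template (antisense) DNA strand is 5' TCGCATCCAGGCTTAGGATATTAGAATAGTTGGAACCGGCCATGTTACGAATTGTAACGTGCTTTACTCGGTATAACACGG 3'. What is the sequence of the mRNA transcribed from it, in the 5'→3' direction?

5′-CCGUGUUAUACCGAGUAAAGCACGUUACAAUUCGUAACAUGGCCGGUUCCAACUAUUCUAAUAUCCUAAGCCUGGAUGCGA-3′

The mRNA has the sequence of the coding strand (reverse complement of the template) with T→U. Reverse complement of TCGCATCCAGGCTTAGGATATTAGAATAGTTGGAACCGGCCATGTTACGAATTGTAACGTGCTTTACTCGGTATAACACGG is CCGTGTTATACCGAGTAAAGCACGTTACAATTCGTAACATGGCCGGTTCCAACTATTCTAATATCCTAAGCCTGGATGCGA; then T→U.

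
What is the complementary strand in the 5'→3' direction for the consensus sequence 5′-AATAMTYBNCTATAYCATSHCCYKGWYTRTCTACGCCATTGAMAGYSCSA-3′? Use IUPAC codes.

5'-TSGSRCTKTCAATGGCGTAGAYARWCMRGGDSATGRTATAGNVRAKTATT-3'

Standard pairs A↔T, G↔C; ambiguity codes pair R↔Y, M↔K, W↔W, S↔S, B↔V, H↔D, N↔N. Complement (TTATKARVNGATATRGTASDGGRMCWRAYAGATGCGGTAACTKTCRSGST), then reverse for 5'→3'.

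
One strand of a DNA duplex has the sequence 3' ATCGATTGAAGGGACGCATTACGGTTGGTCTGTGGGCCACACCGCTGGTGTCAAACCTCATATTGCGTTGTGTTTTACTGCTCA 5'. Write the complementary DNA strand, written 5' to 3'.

5'-TAGCTAACTTCCCTGCGTAATGCCAACCAGACACCCGGTGTGGCGACCACAGTTTGGAGTATAACGCAACACAAAATGACGAGT-3'

The strand is given 3'→5', so its complement runs 5'→3' in the same left-to-right order: pair each base A↔T, G↔C.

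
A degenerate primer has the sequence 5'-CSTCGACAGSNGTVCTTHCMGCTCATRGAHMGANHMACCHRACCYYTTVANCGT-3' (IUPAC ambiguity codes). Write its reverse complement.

Standard pairs A↔T, G↔C; ambiguity codes pair R↔Y, M↔K, S↔S, H↔D, V↔B, N↔N. Complement (GSAGCTGTCSNCABGAADGKCGAGTAYCTDKCTNDKTGGDYTGGRRAABTNGCA), then reverse for 5'→3'.

5'-ACGNTBAARRGGTYDGGTKDNTCKDTCYATGAGCKGDAAGBACNSCTGTCGASG-3'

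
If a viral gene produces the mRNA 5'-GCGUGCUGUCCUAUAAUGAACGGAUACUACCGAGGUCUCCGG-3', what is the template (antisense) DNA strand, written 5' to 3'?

Replace U with T to get the coding DNA strand: GCGTGCTGTCCTATAATGAACGGATACTACCGAGGTCTCCGG. The template strand is its reverse complement (complement CGCACGACAGGATATTACTTGCCTATGATGGCTCCAGAGGCC, then reverse).

5'-CCGGAGACCTCGGTAGTATCCGTTCATTATAGGACAGCACGC-3'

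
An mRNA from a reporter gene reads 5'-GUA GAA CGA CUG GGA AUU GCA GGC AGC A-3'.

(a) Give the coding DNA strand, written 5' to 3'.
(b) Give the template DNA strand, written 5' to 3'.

(a) The coding strand matches the mRNA with U→T.
(b) The template strand is the reverse complement of the coding strand.

(a) 5'-GTAGAACGACTGGGAATTGCAGGCAGCA-3'
(b) 5'-TGCTGCCTGCAATTCCCAGTCGTTCTAC-3'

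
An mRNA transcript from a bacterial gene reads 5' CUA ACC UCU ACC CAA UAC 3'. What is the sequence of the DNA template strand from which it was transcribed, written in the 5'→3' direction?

Replace U with T to get the coding DNA strand: CTAACCTCTACCCAATAC. The template strand is its reverse complement (complement GATTGGAGATGGGTTATG, then reverse).

5'-GTATTGGGTAGAGGTTAG-3'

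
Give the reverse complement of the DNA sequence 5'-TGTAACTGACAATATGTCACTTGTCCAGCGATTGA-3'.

5'-TCAATCGCTGGACAAGTGACATATTGTCAGTTACA-3'

Reading the sequence 3'→5' and pairing each base (A↔T, G↔C) gives the reverse complement directly.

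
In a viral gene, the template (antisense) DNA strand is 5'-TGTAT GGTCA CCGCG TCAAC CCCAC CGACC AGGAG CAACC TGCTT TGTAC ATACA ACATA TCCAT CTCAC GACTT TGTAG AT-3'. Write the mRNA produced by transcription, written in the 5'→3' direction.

5'-AUCUACAAAGUCGUGAGAUGGAUAUGUUGUAUGUACAAAGCAGGUUGCUCCUGGUCGGUGGGGUUGACGCGGUGACCAUACA-3'

RNA polymerase reads the template 3'→5' and synthesizes mRNA 5'→3' by base-pairing (A→U, T→A, G↔C). The complement of the template is ACATACCAGTGGCGCAGTTGGGGTGGCTGGTCCTCGTTGGACGAAACATGTATGTTGTATAGGTAGAGTGCTGAAACATCTA; antiparallel, so 5'→3' the coding strand is ATCTACAAAGTCGTGAGATGGATATGTTGTATGTACAAAGCAGGTTGCTCCTGGTCGGTGGGGTTGACGCGGTGACCATACA. Replace T with U for the mRNA.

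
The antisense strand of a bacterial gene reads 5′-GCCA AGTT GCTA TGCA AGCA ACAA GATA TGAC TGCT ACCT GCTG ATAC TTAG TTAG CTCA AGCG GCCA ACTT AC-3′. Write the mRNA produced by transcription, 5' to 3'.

The mRNA has the sequence of the coding strand (reverse complement of the template) with T→U. Reverse complement of GCCAAGTTGCTATGCAAGCAACAAGATATGACTGCTACCTGCTGATACTTAGTTAGCTCAAGCGGCCAACTTAC is GTAAGTTGGCCGCTTGAGCTAACTAAGTATCAGCAGGTAGCAGTCATATCTTGTTGCTTGCATAGCAACTTGGC; then T→U.

5'-GUAAGUUGGCCGCUUGAGCUAACUAAGUAUCAGCAGGUAGCAGUCAUAUCUUGUUGCUUGCAUAGCAACUUGGC-3'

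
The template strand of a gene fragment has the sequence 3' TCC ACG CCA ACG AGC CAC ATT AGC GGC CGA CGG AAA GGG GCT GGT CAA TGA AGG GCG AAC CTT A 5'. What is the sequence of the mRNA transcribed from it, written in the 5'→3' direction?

Reading the template 3'→5' as shown, RNA polymerase pairs each base (A→U, T→A, G↔C) to build mRNA 5'→3' directly.

5′-AGGUGCGGUUGCUCGGUGUAAUCGCCGGCUGCCUUUCCCCGACCAGUUACUUCCCGCUUGGAAU-3′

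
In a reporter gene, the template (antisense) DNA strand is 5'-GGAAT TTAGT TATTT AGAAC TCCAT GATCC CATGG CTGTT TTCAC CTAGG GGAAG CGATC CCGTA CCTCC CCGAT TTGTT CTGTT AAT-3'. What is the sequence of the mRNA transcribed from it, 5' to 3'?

The mRNA has the sequence of the coding strand (reverse complement of the template) with T→U. Reverse complement of GGAATTTAGTTATTTAGAACTCCATGATCCCATGGCTGTTTTCACCTAGGGGAAGCGATCCCGTACCTCCCCGATTTGTTCTGTTAAT is ATTAACAGAACAAATCGGGGAGGTACGGGATCGCTTCCCCTAGGTGAAAACAGCCATGGGATCATGGAGTTCTAAATAACTAAATTCC; then T→U.

5'-AUUAACAGAACAAAUCGGGGAGGUACGGGAUCGCUUCCCCUAGGUGAAAACAGCCAUGGGAUCAUGGAGUUCUAAAUAACUAAAUUCC-3'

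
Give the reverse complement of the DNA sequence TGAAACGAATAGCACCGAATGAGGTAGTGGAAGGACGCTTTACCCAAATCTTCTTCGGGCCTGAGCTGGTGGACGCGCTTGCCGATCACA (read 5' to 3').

Complement each base (A↔T, G↔C): ACTTTGCTTATCGTGGCTTACTCCATCACCTTCCTGCGAAATGGGTTTAGAAGAAGCCCGGACTCGACCACCTGCGCGAACGGCTAGTGT. Then reverse.

5'-TGTGATCGGCAAGCGCGTCCACCAGCTCAGGCCCGAAGAAGATTTGGGTAAAGCGTCCTTCCACTACCTCATTCGGTGCTATTCGTTTCA-3'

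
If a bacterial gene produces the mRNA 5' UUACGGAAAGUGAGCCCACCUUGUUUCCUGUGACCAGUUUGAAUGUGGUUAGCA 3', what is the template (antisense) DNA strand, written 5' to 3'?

5'-TGCTAACCACATTCAAACTGGTCACAGGAAACAAGGTGGGCTCACTTTCCGTAA-3'

Replace U with T to get the coding DNA strand: TTACGGAAAGTGAGCCCACCTTGTTTCCTGTGACCAGTTTGAATGTGGTTAGCA. The template strand is its reverse complement (complement AATGCCTTTCACTCGGGTGGAACAAAGGACACTGGTCAAACTTACACCAATCGT, then reverse).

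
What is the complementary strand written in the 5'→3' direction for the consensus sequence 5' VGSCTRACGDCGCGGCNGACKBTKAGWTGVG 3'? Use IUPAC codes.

5′-CBCAWCTMAVMGTCNGCCGCGHCGTYAGSCB-3′

Standard pairs A↔T, G↔C; ambiguity codes pair R↔Y, K↔M, W↔W, S↔S, B↔V, D↔H, N↔N. Complement (BCSGAYTGCHGCGCCGNCTGMVAMTCWACBC), then reverse for 5'→3'.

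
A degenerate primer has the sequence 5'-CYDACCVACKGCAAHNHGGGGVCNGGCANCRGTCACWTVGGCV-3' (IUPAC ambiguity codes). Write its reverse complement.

5'-BGCCBAWGTGACYGNTGCCNGBCCCCDNDTTGCMGTBGGTHRG-3'

Standard pairs A↔T, G↔C; ambiguity codes pair R↔Y, K↔M, W↔W, D↔H, V↔B, N↔N. Complement (GRHTGGBTGMCGTTDNDCCCCBGNCCGTNGYCAGTGWABCCGB), then reverse for 5'→3'.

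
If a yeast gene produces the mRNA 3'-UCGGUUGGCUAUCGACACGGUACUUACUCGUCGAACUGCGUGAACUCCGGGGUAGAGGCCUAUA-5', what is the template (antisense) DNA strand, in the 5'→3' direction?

Written 5'→3' the mRNA is AUAUCCGGAGAUGGGGCCUCAAGUGCGUCAAGCUGCUCAUUCAUGGCACAGCUAUCGGUUGGCU, so the coding DNA strand is ATATCCGGAGATGGGGCCTCAAGTGCGTCAAGCTGCTCATTCATGGCACAGCTATCGGTTGGCT. The template is its reverse complement.

5'-AGCCAACCGATAGCTGTGCCATGAATGAGCAGCTTGACGCACTTGAGGCCCCATCTCCGGATAT-3'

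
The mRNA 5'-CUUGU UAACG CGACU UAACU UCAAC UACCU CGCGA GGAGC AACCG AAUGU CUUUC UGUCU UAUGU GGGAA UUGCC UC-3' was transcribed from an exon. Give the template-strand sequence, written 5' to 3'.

Replace U with T to get the coding DNA strand: CTTGTTAACGCGACTTAACTTCAACTACCTCGCGAGGAGCAACCGAATGTCTTTCTGTCTTATGTGGGAATTGCCTC. The template strand is its reverse complement (complement GAACAATTGCGCTGAATTGAAGTTGATGGAGCGCTCCTCGTTGGCTTACAGAAAGACAGAATACACCCTTAACGGAG, then reverse).

5'-GAGGCAATTCCCACATAAGACAGAAAGACATTCGGTTGCTCCTCGCGAGGTAGTTGAAGTTAAGTCGCGTTAACAAG-3'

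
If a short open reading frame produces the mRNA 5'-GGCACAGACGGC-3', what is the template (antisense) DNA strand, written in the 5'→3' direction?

5'-GCCGTCTGTGCC-3'

Replace U with T to get the coding DNA strand: GGCACAGACGGC. The template strand is its reverse complement (complement CCGTGTCTGCCG, then reverse).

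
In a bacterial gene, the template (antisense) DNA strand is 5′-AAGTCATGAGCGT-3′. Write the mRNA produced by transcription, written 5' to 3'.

5′-ACGCUCAUGACUU-3′

RNA polymerase reads the template 3'→5' and synthesizes mRNA 5'→3' by base-pairing (A→U, T→A, G↔C). The complement of the template is TTCAGTACTCGCA; antiparallel, so 5'→3' the coding strand is ACGCTCATGACTT. Replace T with U for the mRNA.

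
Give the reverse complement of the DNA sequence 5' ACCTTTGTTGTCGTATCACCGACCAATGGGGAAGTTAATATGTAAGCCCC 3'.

Complement each base (A↔T, G↔C): TGGAAACAACAGCATAGTGGCTGGTTACCCCTTCAATTATACATTCGGGG. Then reverse.

5′-GGGGCTTACATATTAACTTCCCCATTGGTCGGTGATACGACAACAAAGGT-3′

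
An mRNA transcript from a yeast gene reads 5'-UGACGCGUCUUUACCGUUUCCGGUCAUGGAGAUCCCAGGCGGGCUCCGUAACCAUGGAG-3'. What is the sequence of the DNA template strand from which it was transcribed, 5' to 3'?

5'-CTCCATGGTTACGGAGCCCGCCTGGGATCTCCATGACCGGAAACGGTAAAGACGCGTCA-3'

Replace U with T to get the coding DNA strand: TGACGCGTCTTTACCGTTTCCGGTCATGGAGATCCCAGGCGGGCTCCGTAACCATGGAG. The template strand is its reverse complement (complement ACTGCGCAGAAATGGCAAAGGCCAGTACCTCTAGGGTCCGCCCGAGGCATTGGTACCTC, then reverse).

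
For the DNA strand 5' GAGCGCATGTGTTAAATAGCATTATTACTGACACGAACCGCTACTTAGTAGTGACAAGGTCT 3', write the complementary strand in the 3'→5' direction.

3'-CTCGCGTACACAATTTATCGTAATAATGACTGTGCTTGGCGATGAATCATCACTGTTCCAGA-5'

Base-pairing A↔T, G↔C gives the complement. The complementary strand is antiparallel, so paired with a 5'→3' strand it runs 3'→5'.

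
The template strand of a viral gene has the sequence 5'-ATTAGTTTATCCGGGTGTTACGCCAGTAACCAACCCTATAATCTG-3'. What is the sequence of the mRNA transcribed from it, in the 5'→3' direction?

RNA polymerase reads the template 3'→5' and synthesizes mRNA 5'→3' by base-pairing (A→U, T→A, G↔C). The complement of the template is TAATCAAATAGGCCCACAATGCGGTCATTGGTTGGGATATTAGAC; antiparallel, so 5'→3' the coding strand is CAGATTATAGGGTTGGTTACTGGCGTAACACCCGGATAAACTAAT. Replace T with U for the mRNA.

5′-CAGAUUAUAGGGUUGGUUACUGGCGUAACACCCGGAUAAACUAAU-3′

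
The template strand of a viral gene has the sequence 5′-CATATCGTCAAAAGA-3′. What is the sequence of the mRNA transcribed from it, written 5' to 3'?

5′-UCUUUUGACGAUAUG-3′

RNA polymerase reads the template 3'→5' and synthesizes mRNA 5'→3' by base-pairing (A→U, T→A, G↔C). The complement of the template is GTATAGCAGTTTTCT; antiparallel, so 5'→3' the coding strand is TCTTTTGACGATATG. Replace T with U for the mRNA.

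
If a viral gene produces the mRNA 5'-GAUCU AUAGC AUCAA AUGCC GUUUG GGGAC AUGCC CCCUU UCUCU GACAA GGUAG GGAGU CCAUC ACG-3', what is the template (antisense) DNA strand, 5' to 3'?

5'-CGTGATGGACTCCCTACCTTGTCAGAGAAAGGGGGCATGTCCCCAAACGGCATTTGATGCTATAGATC-3'

Replace U with T to get the coding DNA strand: GATCTATAGCATCAAATGCCGTTTGGGGACATGCCCCCTTTCTCTGACAAGGTAGGGAGTCCATCACG. The template strand is its reverse complement (complement CTAGATATCGTAGTTTACGGCAAACCCCTGTACGGGGGAAAGAGACTGTTCCATCCCTCAGGTAGTGC, then reverse).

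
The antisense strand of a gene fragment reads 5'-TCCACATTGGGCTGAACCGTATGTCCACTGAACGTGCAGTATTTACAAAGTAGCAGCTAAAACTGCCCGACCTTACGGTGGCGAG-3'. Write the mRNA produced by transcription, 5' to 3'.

The mRNA has the sequence of the coding strand (reverse complement of the template) with T→U. Reverse complement of TCCACATTGGGCTGAACCGTATGTCCACTGAACGTGCAGTATTTACAAAGTAGCAGCTAAAACTGCCCGACCTTACGGTGGCGAG is CTCGCCACCGTAAGGTCGGGCAGTTTTAGCTGCTACTTTGTAAATACTGCACGTTCAGTGGACATACGGTTCAGCCCAATGTGGA; then T→U.

5′-CUCGCCACCGUAAGGUCGGGCAGUUUUAGCUGCUACUUUGUAAAUACUGCACGUUCAGUGGACAUACGGUUCAGCCCAAUGUGGA-3′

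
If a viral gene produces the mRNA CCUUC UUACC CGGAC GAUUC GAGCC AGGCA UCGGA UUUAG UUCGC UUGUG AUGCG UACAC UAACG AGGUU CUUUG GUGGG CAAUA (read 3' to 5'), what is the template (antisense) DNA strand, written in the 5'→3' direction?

Written 5'→3' the mRNA is AUAACGGGUGGUUUCUUGGAGCAAUCACAUGCGUAGUGUUCGCUUGAUUUAGGCUACGGACCGAGCUUAGCAGGCCCAUUCUUCC, so the coding DNA strand is ATAACGGGTGGTTTCTTGGAGCAATCACATGCGTAGTGTTCGCTTGATTTAGGCTACGGACCGAGCTTAGCAGGCCCATTCTTCC. The template is its reverse complement.

5'-GGAAGAATGGGCCTGCTAAGCTCGGTCCGTAGCCTAAATCAAGCGAACACTACGCATGTGATTGCTCCAAGAAACCACCCGTTAT-3'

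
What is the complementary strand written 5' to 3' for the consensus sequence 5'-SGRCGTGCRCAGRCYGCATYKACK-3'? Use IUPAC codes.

Standard pairs A↔T, G↔C; ambiguity codes pair R↔Y, K↔M, S↔S. Complement (SCYGCACGYGTCYGRCGTARMTGM), then reverse for 5'→3'.

5′-MGTMRATGCRGYCTGYGCACGYCS-3′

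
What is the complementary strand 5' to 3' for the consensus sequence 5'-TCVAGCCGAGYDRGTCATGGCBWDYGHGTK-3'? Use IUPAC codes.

Standard pairs A↔T, G↔C; ambiguity codes pair R↔Y, K↔M, W↔W, B↔V, D↔H. Complement (AGBTCGGCTCRHYCAGTACCGVWHRCDCAM), then reverse for 5'→3'.

5′-MACDCRHWVGCCATGACYHRCTCGGCTBGA-3′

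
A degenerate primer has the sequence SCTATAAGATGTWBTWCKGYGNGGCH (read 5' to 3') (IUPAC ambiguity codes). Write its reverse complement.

5'-DGCCNCRCMGWAVWACATCTTATAGS-3'

Standard pairs A↔T, G↔C; ambiguity codes pair Y↔R, K↔M, W↔W, S↔S, B↔V, H↔D, N↔N. Complement (SGATATTCTACAWVAWGMCRCNCCGD), then reverse for 5'→3'.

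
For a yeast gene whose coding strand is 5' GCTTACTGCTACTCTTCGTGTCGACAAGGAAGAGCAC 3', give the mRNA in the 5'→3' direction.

5′-GCUUACUGCUACUCUUCGUGUCGACAAGGAAGAGCAC-3′

mRNA has the coding-strand sequence with U in place of T.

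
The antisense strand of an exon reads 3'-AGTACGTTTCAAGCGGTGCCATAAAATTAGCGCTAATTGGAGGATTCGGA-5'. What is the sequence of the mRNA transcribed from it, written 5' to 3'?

5'-UCAUGCAAAGUUCGCCACGGUAUUUUAAUCGCGAUUAACCUCCUAAGCCU-3'

Reading the template 3'→5' as shown, RNA polymerase pairs each base (A→U, T→A, G↔C) to build mRNA 5'→3' directly.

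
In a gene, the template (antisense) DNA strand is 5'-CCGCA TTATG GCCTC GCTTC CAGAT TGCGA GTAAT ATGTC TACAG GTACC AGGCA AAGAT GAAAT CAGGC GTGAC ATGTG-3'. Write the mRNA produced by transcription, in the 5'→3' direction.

5'-CACAUGUCACGCCUGAUUUCAUCUUUGCCUGGUACCUGUAGACAUAUUACUCGCAAUCUGGAAGCGAGGCCAUAAUGCGG-3'

RNA polymerase reads the template 3'→5' and synthesizes mRNA 5'→3' by base-pairing (A→U, T→A, G↔C). The complement of the template is GGCGTAATACCGGAGCGAAGGTCTAACGCTCATTATACAGATGTCCATGGTCCGTTTCTACTTTAGTCCGCACTGTACAC; antiparallel, so 5'→3' the coding strand is CACATGTCACGCCTGATTTCATCTTTGCCTGGTACCTGTAGACATATTACTCGCAATCTGGAAGCGAGGCCATAATGCGG. Replace T with U for the mRNA.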